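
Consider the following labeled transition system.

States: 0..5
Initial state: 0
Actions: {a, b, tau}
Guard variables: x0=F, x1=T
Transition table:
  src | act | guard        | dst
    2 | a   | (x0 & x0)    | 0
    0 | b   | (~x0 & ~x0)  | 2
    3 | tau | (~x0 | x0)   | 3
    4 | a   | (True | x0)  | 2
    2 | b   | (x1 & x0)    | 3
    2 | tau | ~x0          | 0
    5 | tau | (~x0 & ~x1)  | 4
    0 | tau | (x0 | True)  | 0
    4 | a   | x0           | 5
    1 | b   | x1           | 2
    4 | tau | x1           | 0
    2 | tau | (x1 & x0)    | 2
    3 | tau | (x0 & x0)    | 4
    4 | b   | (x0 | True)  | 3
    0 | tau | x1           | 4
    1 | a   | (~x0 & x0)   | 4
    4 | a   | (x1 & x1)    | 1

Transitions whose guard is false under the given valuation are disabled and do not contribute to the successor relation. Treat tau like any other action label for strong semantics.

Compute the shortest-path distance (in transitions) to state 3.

Answer: 2

Trace:
Layered search for 3:
  depth 0: {0}
  depth 1: {2,4}
  depth 2: {1,3}
3 enters at depth 2; path tau·b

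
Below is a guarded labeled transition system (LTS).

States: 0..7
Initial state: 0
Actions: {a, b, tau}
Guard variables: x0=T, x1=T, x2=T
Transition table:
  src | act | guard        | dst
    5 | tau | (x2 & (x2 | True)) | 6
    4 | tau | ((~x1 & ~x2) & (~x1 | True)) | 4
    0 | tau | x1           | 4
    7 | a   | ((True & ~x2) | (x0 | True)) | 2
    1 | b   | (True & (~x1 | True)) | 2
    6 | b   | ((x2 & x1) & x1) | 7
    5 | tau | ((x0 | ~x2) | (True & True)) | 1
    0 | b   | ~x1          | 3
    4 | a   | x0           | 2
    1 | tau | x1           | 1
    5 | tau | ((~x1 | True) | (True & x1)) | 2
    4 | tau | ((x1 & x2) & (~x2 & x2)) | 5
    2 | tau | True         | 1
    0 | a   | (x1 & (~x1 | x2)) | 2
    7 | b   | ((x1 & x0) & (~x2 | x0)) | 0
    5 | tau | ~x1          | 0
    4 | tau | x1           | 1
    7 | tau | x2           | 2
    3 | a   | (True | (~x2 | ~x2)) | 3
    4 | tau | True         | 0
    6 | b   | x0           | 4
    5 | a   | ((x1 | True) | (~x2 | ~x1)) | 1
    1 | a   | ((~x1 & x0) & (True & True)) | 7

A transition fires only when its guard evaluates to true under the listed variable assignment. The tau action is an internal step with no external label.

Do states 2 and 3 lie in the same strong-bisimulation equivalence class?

Answer: NOT BISIMILAR

Analysis:
Compute ~ classes (split until stable):
  P[0] = {{0,1,2,3,4,5,6,7}}
  P[1] = {{0,4,5},{1},{2},{3},{6},{7}}
  P[2] = {{0},{1},{2},{3},{4},{5},{6},{7}}
8 equivalence class(es) (converged in 3)
[2]={2}  [3]={3}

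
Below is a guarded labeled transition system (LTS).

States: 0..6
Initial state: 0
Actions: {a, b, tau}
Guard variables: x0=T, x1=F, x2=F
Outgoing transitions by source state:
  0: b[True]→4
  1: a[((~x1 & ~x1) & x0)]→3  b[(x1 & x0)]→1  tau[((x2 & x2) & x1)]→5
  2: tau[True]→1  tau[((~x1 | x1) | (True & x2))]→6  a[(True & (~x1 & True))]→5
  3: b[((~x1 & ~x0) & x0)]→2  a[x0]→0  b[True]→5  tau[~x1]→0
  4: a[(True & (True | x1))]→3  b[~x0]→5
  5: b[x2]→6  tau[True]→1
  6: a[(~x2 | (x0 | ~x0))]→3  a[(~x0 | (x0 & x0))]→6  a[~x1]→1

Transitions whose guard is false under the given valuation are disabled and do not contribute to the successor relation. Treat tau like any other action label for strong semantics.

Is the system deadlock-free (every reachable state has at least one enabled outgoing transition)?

Answer: DEADLOCK-FREE

Analysis:
Reach set: {0,1,3,4,5}
  0: b→4  [deg 1]
  1: a→3  [deg 1]
  3: a→0  b→5  tau→0  [deg 3]
  4: a→3  [deg 1]
  5: tau→1  [deg 1]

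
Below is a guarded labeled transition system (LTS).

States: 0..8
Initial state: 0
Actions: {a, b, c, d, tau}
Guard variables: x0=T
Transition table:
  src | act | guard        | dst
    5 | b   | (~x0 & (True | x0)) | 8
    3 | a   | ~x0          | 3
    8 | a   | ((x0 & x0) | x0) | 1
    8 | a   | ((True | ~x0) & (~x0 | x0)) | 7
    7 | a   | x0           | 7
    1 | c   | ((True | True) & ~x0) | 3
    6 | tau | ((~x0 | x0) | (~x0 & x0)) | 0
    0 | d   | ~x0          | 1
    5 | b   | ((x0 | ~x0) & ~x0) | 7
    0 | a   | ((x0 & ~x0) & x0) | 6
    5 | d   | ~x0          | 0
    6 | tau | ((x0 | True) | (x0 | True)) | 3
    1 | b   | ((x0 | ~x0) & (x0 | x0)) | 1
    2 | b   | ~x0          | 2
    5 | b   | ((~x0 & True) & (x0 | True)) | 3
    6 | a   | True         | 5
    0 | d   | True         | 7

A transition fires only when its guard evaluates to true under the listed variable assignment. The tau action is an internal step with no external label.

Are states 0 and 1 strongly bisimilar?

Refine partition for ~:
  P[0] = {{0,1,2,3,4,5,6,7,8}}
  P[1] = {{0},{1},{2,3,4,5},{6},{7,8}}
  P[2] = {{0},{1},{2,3,4,5},{6},{7},{8}}
stable after 3 split(s): 6 block(s)
0∈{0}, 1∈{1}

Answer: NOT BISIMILAR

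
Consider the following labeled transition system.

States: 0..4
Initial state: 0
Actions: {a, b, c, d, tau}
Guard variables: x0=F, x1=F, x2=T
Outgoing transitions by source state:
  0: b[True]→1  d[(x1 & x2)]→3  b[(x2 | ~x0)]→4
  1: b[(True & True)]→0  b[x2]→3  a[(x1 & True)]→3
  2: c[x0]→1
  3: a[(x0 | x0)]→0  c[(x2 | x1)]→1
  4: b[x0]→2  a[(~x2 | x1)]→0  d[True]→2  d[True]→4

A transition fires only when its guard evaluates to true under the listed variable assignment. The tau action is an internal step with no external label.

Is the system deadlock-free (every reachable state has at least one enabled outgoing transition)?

Answer: DEADLOCK at state 2

Analysis:
R = {0,1,2,3,4}
  0: b→1  b→4  [2 exit(s)]
  1: b→0  b→3  [2 exit(s)]
  2: ∅  [STUCK]
  3: c→1  [1 exit(s)]
  4: d→2  d→4  [2 exit(s)]
Path to 2: b·d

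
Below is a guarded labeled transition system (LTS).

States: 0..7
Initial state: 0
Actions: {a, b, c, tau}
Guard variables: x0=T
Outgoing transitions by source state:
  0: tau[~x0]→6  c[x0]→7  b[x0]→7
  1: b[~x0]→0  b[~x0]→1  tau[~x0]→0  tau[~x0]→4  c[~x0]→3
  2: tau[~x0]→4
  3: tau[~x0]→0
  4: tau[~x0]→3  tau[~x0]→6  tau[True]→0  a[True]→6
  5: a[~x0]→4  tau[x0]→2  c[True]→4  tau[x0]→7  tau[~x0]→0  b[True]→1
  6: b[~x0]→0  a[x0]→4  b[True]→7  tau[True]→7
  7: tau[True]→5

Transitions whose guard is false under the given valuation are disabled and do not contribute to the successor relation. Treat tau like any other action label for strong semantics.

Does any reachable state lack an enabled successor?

Answer: DEADLOCK at state 1

Trace:
Reach set: {0,1,2,4,5,6,7}
  0: b→7  c→7  [2 out]
  1: ∅  [no exit]
  2: ∅  [no exit]
  4: a→6  tau→0  [2 out]
  5: b→1  c→4  tau→2  tau→7  [4 out]
  6: a→4  b→7  tau→7  [3 out]
  7: tau→5  [1 out]
trace reaching 1: c·tau·b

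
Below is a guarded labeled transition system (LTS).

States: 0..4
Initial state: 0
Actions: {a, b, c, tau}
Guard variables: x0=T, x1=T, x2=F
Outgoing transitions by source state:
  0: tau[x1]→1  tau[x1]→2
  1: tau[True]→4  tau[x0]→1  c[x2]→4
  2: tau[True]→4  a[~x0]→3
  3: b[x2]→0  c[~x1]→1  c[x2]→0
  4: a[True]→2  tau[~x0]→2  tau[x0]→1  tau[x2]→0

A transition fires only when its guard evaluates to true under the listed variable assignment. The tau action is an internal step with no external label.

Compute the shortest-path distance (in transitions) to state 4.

Breadth-first toward 4:
  depth 0: {0}
  depth 1: {1,2}
  depth 2: {4}
first hit 4 at d=2 via tau·tau

Answer: 2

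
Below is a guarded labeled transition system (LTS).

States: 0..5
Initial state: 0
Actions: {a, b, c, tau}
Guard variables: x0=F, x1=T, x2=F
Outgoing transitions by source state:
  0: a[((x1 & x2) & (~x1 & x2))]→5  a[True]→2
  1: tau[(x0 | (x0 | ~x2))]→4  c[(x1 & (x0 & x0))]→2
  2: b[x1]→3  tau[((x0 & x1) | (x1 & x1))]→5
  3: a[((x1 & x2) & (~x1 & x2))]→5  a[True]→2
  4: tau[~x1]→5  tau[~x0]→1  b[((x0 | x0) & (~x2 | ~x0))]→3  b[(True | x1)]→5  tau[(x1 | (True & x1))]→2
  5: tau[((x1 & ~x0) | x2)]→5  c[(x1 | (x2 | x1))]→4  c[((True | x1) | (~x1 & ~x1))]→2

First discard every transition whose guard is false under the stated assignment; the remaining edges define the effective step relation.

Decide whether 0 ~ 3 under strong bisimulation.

Bisimulation quotient by refinement:
  π0 = {{0,1,2,3,4,5}}
  π1 = {{0,3},{1},{2,4},{5}}
  π2 = {{0,3},{1},{2},{4},{5}}
Fixed point at round 3; 5 class(es).
class of 0: {0,3}; class of 3: {0,3}

Answer: BISIMILAR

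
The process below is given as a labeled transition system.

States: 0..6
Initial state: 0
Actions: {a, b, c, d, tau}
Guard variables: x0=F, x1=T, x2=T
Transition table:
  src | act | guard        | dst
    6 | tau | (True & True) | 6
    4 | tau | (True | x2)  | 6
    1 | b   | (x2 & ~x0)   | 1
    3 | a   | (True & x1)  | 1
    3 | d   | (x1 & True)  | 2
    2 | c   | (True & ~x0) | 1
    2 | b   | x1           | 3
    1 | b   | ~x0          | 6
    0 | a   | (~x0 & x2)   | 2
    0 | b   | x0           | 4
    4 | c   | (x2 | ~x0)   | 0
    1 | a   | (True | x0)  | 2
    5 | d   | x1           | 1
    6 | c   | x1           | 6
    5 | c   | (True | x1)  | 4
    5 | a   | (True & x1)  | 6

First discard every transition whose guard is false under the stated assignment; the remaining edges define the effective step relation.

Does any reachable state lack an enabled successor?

Reachable = {0,1,2,3,6}
  0: a→2  [1 exit(s)]
  1: a→2  b→1  b→6  [3 exit(s)]
  2: b→3  c→1  [2 exit(s)]
  3: a→1  d→2  [2 exit(s)]
  6: c→6  tau→6  [2 exit(s)]

Answer: DEADLOCK-FREE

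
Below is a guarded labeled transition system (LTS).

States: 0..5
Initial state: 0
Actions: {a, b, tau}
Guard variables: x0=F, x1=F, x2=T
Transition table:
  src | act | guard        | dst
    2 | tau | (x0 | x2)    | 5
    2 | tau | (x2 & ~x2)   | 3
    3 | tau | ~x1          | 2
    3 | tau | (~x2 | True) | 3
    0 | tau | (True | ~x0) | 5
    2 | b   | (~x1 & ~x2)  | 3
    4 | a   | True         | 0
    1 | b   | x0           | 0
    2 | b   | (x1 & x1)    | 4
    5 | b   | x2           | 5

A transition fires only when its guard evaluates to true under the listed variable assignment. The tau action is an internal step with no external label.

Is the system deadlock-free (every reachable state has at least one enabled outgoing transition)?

R = {0,5}
  0: tau→5  [deg 1]
  5: b→5  [deg 1]

Answer: DEADLOCK-FREE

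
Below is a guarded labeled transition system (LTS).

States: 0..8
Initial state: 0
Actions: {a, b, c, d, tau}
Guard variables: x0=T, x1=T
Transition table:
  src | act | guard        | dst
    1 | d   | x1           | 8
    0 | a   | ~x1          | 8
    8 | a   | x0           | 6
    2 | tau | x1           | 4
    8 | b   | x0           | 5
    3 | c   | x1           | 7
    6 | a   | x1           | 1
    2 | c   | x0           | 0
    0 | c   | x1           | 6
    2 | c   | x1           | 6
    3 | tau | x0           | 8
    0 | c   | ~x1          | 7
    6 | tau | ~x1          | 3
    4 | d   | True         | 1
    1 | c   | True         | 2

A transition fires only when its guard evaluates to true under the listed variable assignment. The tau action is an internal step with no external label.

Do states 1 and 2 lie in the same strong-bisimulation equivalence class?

Compute ~ classes (split until stable):
  round 0: {{0,1,2,3,4,5,6,7,8}}
  round 1: {{0},{1},{2,3},{4},{5,7},{6},{8}}
  round 2: {{0},{1},{2},{3},{4},{5,7},{6},{8}}
8 equivalence class(es) (converged in 3)
class of 1: {1}; class of 2: {2}

Answer: NOT BISIMILAR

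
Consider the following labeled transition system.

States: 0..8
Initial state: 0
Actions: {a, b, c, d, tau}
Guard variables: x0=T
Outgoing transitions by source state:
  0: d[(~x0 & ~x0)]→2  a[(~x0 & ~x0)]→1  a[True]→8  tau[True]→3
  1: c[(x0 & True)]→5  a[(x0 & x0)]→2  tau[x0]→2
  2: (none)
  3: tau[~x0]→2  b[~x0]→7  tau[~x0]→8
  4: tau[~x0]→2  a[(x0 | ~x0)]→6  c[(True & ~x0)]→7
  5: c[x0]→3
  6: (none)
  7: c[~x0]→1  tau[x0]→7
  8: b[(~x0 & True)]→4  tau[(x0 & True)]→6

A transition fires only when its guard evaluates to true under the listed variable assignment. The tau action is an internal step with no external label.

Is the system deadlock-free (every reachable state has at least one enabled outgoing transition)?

Reachable = {0,3,6,8}
  0: a→8  tau→3  [deg 2]
  3: ∅  [no exit]
  6: ∅  [no exit]
  8: tau→6  [deg 1]
witness 3: tau

Answer: DEADLOCK at state 3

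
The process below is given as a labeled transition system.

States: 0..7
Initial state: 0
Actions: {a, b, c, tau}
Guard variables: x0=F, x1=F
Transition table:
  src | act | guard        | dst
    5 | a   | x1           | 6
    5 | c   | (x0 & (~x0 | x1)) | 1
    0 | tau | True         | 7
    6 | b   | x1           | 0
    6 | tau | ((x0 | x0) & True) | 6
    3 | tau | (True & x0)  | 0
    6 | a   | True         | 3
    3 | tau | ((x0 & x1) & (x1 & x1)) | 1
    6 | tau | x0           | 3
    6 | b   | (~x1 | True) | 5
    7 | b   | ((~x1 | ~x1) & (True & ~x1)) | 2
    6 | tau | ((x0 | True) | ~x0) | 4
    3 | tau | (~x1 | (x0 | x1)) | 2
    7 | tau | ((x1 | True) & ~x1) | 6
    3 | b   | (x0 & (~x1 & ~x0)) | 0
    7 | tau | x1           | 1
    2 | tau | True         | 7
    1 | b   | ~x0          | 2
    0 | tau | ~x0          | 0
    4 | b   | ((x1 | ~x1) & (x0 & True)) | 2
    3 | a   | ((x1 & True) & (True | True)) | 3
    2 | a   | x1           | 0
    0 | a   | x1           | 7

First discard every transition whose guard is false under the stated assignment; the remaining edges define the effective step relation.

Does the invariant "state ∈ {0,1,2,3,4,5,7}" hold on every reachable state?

Answer: INVARIANT VIOLATED at state 6

Analysis:
Allowed set {0,1,2,3,4,5,7}
R = {0,2,3,4,5,6,7}
  0: safe
  2: safe
  3: safe
  4: safe
  5: safe
  6: outside
  7: safe
reach 6 via tau·tau — violates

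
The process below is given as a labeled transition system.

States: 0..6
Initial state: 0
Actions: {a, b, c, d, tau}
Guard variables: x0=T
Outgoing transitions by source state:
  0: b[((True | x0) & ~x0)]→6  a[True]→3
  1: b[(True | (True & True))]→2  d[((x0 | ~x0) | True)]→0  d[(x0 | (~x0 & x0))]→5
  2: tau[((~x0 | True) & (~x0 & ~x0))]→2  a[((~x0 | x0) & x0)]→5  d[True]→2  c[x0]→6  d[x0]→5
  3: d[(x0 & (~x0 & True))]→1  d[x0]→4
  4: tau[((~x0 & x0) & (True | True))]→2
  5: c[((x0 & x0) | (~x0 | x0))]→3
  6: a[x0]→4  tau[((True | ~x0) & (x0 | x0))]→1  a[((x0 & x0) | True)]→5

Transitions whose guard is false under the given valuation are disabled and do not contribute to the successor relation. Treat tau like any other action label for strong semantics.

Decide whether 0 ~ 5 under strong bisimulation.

Compute ~ classes (split until stable):
  round 0: {{0,1,2,3,4,5,6}}
  round 1: {{0},{1},{2},{3},{4},{5},{6}}
7 equivalence class(es) (converged in 2)
class of 0: {0}; class of 5: {5}

Answer: NOT BISIMILAR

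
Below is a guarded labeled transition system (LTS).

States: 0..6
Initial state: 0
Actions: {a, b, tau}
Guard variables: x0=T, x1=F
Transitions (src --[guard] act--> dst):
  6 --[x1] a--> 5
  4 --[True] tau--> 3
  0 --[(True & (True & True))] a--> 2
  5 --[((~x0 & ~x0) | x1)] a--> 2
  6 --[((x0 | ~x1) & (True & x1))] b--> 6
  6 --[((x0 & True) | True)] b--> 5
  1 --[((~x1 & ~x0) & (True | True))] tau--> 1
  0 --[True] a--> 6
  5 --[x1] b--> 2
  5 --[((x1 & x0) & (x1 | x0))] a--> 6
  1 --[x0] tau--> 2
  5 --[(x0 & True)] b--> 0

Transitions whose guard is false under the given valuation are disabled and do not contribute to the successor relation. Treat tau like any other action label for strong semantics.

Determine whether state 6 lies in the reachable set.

Answer: REACHABLE

Analysis:
6 transition(s) survive guard evaluation.
depth 0: {0}
depth 1: {2,6}  now seen {0,2,6}
depth 2: {5}  now seen {0,2,5,6}
R = {0,2,5,6}
Path to 6: a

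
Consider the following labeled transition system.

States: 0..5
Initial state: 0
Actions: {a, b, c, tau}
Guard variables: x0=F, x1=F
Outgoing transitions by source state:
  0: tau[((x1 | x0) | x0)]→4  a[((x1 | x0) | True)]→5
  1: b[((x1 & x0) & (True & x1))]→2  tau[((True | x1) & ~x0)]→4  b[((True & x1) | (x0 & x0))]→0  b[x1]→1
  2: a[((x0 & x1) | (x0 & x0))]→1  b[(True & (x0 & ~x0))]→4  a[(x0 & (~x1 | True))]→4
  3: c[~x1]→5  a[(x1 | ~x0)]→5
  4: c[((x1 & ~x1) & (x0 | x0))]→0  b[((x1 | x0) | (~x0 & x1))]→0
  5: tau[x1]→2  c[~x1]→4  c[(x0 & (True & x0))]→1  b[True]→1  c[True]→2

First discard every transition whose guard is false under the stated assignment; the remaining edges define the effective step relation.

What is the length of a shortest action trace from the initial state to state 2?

Layered search for 2:
  L0 = {0}
  L1 = {5}
  L2 = {1,2,4}
first hit 2 at d=2 via a·c

Answer: 2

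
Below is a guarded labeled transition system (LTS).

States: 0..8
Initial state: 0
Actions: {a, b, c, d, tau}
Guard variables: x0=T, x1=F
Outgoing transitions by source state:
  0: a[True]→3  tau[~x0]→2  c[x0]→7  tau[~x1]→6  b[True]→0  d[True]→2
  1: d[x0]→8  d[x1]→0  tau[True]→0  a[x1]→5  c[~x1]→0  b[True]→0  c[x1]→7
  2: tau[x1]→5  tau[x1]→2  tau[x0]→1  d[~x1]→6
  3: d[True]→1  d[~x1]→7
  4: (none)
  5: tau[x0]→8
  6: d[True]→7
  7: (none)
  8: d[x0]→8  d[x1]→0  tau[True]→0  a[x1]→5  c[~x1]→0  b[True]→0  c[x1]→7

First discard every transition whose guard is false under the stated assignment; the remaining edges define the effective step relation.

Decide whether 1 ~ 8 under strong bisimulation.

Bisimulation quotient by refinement:
  round 0: {{0,1,2,3,4,5,6,7,8}}
  round 1: {{0},{1,8},{2},{3,6},{4,7},{5}}
  round 2: {{0},{1,8},{2},{3},{4,7},{5},{6}}
stable after 3 split(s): 7 block(s)
1∈{1,8}, 8∈{1,8}

Answer: BISIMILAR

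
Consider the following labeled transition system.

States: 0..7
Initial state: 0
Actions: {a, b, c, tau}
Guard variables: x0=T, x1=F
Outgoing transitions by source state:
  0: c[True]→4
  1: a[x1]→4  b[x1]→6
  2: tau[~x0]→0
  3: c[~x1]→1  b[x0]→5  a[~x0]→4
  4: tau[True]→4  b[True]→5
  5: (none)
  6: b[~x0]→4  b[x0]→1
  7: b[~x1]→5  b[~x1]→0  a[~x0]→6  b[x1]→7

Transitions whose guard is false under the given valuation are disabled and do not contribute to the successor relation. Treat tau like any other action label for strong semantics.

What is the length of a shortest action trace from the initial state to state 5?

Answer: 2

Trace:
Layered search for 5:
  depth 0: {0}
  depth 1: {4}
  depth 2: {5}
depth(5)=2, e.g. c·b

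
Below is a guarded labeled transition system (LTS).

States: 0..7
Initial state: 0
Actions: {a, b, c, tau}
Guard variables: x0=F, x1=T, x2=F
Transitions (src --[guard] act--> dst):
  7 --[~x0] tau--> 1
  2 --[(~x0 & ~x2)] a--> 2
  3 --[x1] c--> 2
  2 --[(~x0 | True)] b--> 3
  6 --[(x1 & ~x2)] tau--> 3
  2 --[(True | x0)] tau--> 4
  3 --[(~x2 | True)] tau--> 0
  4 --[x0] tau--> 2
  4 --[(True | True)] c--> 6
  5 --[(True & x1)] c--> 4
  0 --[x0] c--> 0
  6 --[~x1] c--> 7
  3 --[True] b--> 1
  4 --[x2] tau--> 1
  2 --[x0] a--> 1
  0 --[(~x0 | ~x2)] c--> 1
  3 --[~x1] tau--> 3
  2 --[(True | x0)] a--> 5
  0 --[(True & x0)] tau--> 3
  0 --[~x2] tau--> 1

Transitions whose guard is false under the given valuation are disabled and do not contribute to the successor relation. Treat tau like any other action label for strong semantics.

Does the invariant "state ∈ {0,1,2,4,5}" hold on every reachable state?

Answer: INVARIANT HOLDS

Analysis:
Inv-set: {0,1,2,4,5}
Reach set: {0,1}
  0: safe
  1: safe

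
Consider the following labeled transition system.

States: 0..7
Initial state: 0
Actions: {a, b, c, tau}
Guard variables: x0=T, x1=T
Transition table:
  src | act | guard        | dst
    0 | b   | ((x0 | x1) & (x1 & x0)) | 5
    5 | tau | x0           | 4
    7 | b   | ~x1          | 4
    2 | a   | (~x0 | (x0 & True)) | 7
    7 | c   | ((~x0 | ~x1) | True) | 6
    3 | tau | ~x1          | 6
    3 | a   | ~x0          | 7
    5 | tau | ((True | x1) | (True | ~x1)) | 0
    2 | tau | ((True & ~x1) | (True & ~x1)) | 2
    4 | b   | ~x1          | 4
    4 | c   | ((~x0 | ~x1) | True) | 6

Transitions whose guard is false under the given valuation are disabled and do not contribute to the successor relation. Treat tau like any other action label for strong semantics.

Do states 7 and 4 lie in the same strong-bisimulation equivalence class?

Answer: BISIMILAR

Analysis:
Refine partition for ~:
  round 0: {{0,1,2,3,4,5,6,7}}
  round 1: {{0},{1,3,6},{2},{4,7},{5}}
5 equivalence class(es) (converged in 2)
class of 7: {4,7}; class of 4: {4,7}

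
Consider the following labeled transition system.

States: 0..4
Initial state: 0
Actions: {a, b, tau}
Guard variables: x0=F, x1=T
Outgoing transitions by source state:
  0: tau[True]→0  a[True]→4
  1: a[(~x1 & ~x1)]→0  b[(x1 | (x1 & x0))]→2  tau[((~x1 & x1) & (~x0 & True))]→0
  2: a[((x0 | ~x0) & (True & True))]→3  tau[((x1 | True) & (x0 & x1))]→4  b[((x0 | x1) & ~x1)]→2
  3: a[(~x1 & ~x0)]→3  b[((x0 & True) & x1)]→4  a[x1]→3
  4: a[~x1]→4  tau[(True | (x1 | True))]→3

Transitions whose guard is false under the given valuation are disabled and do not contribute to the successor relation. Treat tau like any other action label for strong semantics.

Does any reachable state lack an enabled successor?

Reachable = {0,3,4}
  0: a→4  tau→0  [2 out]
  3: a→3  [1 out]
  4: tau→3  [1 out]

Answer: DEADLOCK-FREE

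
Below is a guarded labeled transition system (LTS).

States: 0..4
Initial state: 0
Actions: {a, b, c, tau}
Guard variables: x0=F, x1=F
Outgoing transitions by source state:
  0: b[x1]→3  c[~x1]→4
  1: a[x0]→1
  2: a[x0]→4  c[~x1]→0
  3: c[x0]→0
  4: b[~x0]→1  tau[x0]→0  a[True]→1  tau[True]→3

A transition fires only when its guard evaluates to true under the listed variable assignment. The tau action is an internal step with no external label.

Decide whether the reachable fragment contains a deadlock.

Answer: DEADLOCK at state 1

Working:
Reachable = {0,1,3,4}
  0: c→4  [deg 1]
  1: ∅  [STUCK]
  3: ∅  [STUCK]
  4: a→1  b→1  tau→3  [deg 3]
witness 1: c·b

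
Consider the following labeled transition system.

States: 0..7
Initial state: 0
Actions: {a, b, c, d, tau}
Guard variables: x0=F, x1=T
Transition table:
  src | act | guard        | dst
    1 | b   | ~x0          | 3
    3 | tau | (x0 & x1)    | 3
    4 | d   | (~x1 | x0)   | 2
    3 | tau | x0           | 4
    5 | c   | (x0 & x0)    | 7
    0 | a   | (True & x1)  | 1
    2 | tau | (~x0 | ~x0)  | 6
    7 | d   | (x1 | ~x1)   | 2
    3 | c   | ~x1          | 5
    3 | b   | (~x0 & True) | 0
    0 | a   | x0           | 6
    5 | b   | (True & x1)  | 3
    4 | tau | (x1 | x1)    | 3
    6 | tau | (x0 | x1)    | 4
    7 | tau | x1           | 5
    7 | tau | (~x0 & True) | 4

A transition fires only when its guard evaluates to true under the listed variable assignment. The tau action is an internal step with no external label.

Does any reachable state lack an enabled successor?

Reachable = {0,1,3}
  0: a→1  [1 exit(s)]
  1: b→3  [1 exit(s)]
  3: b→0  [1 exit(s)]

Answer: DEADLOCK-FREE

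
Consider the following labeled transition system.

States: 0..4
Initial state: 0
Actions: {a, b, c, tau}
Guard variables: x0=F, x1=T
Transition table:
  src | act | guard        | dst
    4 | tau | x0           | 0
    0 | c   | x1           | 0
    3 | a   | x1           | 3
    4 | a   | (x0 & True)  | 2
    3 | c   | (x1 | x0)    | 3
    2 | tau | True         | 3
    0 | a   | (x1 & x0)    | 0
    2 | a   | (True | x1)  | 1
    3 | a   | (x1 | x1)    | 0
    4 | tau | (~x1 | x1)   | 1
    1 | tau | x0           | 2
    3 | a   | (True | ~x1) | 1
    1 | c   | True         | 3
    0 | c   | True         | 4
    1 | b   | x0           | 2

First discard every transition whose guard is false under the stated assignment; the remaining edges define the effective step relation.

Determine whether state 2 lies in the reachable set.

10 transition(s) survive guard evaluation.
Layer 0: {0}
Layer 1: {4}  now seen {0,4}
Layer 2: {1}  now seen {0,1,4}
Layer 3: {3}  now seen {0,1,3,4}
R = {0,1,3,4}

Answer: UNREACHABLE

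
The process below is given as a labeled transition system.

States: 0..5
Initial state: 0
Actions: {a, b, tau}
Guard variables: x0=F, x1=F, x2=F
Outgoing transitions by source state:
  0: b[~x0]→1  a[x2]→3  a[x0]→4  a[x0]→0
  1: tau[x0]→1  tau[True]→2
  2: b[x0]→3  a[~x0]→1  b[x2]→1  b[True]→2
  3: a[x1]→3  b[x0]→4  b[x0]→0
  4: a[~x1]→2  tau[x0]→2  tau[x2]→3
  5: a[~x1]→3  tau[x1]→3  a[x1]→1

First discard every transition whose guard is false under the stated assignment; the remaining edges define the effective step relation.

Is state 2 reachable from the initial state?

Guard filter leaves 6 enabled edge(s).
L0 = {0}
L1 = {1}  total {0,1}
L2 = {2}  total {0,1,2}
R = {0,1,2}
Path to 2: b·tau

Answer: REACHABLE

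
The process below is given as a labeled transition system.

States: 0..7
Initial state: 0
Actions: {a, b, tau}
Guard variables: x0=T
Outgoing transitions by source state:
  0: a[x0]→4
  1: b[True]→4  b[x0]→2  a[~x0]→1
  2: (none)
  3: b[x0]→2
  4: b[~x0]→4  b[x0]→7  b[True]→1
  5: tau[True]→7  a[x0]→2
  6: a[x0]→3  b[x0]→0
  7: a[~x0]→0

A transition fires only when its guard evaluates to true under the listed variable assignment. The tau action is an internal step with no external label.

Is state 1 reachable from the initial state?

Answer: REACHABLE

Trace:
Guard filter leaves 10 enabled edge(s).
Layer 0: {0}
Layer 1: {4}  now seen {0,4}
Layer 2: {1,7}  now seen {0,1,4,7}
Layer 3: {2}  now seen {0,1,2,4,7}
Reachable = {0,1,2,4,7}
Path to 1: a·b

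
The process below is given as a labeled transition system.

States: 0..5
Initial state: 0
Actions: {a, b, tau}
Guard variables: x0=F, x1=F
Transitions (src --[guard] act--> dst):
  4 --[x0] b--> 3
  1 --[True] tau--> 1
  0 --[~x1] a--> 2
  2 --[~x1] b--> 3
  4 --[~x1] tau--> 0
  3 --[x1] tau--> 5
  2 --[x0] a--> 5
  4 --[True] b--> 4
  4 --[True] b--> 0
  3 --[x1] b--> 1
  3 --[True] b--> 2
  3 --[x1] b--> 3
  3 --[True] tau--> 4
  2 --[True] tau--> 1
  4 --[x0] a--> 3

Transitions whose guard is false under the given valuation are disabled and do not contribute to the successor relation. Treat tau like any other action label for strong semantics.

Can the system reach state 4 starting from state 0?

Guard filter leaves 9 enabled edge(s).
Layer 0: {0}
Layer 1: {2}  total {0,2}
Layer 2: {1,3}  total {0,1,2,3}
Layer 3: {4}  total {0,1,2,3,4}
R = {0,1,2,3,4}
Path to 4: a·b·tau

Answer: REACHABLE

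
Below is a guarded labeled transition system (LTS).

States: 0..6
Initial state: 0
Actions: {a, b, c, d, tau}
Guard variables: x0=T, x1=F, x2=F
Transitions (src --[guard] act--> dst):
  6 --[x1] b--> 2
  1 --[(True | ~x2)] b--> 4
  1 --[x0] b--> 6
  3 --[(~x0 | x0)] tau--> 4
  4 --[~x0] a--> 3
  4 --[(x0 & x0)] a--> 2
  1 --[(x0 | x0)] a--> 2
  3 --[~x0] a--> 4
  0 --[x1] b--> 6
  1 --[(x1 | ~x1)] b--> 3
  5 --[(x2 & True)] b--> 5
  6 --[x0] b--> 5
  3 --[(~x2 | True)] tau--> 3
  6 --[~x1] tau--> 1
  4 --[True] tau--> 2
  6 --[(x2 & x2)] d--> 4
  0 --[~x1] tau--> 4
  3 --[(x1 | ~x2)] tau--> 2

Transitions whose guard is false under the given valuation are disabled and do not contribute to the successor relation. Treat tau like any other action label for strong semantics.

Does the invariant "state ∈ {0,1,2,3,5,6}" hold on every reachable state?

Answer: INVARIANT VIOLATED at state 4

Trace:
Allowed set {0,1,2,3,5,6}
Reachable = {0,2,4}
  0: safe
  2: safe
  4: VIOLATES
reach 4 via tau — violates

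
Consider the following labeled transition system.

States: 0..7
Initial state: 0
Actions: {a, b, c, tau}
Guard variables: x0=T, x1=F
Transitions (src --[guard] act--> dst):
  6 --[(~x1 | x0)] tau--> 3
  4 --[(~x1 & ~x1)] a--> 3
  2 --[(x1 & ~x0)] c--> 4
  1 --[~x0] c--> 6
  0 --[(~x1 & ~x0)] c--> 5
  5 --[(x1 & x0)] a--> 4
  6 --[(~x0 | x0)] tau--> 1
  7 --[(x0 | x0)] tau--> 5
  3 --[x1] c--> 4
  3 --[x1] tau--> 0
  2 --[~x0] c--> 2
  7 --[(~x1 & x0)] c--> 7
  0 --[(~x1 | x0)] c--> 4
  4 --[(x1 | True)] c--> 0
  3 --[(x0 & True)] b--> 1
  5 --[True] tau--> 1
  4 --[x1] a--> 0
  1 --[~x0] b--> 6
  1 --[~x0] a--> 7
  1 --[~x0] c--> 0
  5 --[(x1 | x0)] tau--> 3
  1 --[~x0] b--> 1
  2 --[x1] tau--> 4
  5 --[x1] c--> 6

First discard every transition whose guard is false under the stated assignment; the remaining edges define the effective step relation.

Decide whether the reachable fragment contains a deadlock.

Answer: DEADLOCK at state 1

Trace:
R = {0,1,3,4}
  0: c→4  [1 out]
  1: ∅  [no exit]
  3: b→1  [1 out]
  4: a→3  c→0  [2 out]
Path to 1: c·a·b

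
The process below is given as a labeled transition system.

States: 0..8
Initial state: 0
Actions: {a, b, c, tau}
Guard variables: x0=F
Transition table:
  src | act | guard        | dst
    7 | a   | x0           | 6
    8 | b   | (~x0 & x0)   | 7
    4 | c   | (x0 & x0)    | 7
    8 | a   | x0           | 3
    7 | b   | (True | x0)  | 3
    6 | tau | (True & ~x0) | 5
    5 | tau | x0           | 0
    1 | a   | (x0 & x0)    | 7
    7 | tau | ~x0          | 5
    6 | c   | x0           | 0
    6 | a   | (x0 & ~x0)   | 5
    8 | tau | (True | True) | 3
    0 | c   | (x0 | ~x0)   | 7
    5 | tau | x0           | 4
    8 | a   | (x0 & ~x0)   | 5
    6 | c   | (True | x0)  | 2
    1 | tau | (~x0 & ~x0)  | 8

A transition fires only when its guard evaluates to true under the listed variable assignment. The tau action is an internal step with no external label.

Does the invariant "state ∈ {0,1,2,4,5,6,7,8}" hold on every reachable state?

Inv-set: {0,1,2,4,5,6,7,8}
R = {0,3,5,7}
  0: safe
  3: VIOLATES
  5: safe
  7: safe
reach 3 via c·b — violates

Answer: INVARIANT VIOLATED at state 3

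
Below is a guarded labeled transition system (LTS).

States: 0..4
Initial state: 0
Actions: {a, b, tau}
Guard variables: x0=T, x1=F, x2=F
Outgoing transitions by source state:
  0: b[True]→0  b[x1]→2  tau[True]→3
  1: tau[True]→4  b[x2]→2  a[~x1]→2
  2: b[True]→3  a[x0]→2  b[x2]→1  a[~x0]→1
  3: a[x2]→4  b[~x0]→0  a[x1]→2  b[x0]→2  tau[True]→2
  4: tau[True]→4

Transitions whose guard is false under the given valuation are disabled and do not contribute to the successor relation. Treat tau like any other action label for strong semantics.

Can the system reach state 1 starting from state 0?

Guard filter leaves 9 enabled edge(s).
L0 = {0}
L1 = {3}  cumulative {0,3}
L2 = {2}  cumulative {0,2,3}
Reachable = {0,2,3}

Answer: UNREACHABLE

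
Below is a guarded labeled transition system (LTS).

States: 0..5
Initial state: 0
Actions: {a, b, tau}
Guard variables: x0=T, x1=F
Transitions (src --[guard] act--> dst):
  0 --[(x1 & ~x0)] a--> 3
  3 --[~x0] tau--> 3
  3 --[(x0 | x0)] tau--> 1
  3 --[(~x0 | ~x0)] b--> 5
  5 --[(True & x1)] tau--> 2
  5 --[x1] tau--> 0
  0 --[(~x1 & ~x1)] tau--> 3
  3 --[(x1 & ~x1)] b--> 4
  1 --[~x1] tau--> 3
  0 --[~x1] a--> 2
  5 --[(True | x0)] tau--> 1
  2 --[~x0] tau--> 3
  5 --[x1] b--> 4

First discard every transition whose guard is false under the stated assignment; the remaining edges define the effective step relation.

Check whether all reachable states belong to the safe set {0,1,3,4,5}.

Answer: INVARIANT VIOLATED at state 2

Trace:
Safe = {0,1,3,4,5}
Reach set: {0,1,2,3}
  0: ok
  1: ok
  2: ✗ unsafe
  3: ok
reach 2 via a — violates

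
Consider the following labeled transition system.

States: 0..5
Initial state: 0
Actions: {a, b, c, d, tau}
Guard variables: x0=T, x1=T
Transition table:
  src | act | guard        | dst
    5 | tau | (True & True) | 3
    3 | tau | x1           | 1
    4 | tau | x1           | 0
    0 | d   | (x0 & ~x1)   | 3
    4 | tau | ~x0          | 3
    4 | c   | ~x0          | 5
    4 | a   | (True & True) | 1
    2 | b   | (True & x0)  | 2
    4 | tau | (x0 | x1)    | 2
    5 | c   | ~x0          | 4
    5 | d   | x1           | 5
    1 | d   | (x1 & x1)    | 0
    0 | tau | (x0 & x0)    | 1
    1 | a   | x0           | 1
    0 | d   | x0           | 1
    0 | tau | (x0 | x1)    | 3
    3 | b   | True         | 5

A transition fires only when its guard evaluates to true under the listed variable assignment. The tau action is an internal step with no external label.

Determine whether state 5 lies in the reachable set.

Answer: REACHABLE

Analysis:
13 transition(s) survive guard evaluation.
L0 = {0}
L1 = {1,3}  now seen {0,1,3}
L2 = {5}  now seen {0,1,3,5}
Reachable = {0,1,3,5}
trace reaching 5: tau·b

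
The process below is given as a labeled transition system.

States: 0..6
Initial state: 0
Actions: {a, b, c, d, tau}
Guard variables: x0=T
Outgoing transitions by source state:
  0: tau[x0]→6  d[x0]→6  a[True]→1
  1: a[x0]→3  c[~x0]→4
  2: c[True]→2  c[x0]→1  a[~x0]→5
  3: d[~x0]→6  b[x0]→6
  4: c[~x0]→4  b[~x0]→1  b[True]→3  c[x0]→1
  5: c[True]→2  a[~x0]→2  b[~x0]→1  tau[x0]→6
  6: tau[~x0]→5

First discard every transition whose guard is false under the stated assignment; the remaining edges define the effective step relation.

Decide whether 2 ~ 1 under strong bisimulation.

Answer: NOT BISIMILAR

Working:
Compute ~ classes (split until stable):
  P[0] = {{0,1,2,3,4,5,6}}
  P[1] = {{0},{1},{2},{3},{4},{5},{6}}
stable after 2 split(s): 7 block(s)
2∈{2}, 1∈{1}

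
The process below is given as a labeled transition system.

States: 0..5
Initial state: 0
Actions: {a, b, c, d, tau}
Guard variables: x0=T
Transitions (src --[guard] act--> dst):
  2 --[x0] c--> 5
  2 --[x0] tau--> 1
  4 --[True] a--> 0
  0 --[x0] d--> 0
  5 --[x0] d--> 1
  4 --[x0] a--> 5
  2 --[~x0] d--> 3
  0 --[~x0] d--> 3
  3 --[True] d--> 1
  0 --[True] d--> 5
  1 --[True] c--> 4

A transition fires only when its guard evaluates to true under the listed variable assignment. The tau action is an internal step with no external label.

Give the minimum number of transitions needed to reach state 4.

Answer: 3

Trace:
Layered search for 4:
  depth 0: {0}
  depth 1: {5}
  depth 2: {1}
  depth 3: {4}
first hit 4 at d=3 via d·d·c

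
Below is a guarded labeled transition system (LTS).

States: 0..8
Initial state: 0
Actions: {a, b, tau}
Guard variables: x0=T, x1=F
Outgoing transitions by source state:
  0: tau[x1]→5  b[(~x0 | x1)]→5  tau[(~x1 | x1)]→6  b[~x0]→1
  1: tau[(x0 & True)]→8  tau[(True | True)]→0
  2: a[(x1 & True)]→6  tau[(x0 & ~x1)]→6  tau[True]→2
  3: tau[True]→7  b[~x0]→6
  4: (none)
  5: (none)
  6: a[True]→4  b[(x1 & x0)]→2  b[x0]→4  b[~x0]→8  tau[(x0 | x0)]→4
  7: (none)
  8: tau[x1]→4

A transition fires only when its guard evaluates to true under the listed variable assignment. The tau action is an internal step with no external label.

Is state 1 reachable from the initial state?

Guard filter leaves 9 enabled edge(s).
L0 = {0}
L1 = {6}  cumulative {0,6}
L2 = {4}  cumulative {0,4,6}
R = {0,4,6}

Answer: UNREACHABLE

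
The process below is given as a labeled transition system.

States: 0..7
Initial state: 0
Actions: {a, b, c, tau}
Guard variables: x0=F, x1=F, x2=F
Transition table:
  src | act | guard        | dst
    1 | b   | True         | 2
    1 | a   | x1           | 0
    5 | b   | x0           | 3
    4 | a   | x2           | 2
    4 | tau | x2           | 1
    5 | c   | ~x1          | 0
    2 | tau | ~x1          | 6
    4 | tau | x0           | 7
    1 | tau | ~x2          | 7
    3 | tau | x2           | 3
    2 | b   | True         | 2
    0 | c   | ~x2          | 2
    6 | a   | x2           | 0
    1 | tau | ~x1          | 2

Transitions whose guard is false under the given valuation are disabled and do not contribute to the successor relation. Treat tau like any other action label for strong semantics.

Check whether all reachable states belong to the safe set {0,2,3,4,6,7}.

Inv-set: {0,2,3,4,6,7}
R = {0,2,6}
  0: ✓
  2: ✓
  6: ✓

Answer: INVARIANT HOLDS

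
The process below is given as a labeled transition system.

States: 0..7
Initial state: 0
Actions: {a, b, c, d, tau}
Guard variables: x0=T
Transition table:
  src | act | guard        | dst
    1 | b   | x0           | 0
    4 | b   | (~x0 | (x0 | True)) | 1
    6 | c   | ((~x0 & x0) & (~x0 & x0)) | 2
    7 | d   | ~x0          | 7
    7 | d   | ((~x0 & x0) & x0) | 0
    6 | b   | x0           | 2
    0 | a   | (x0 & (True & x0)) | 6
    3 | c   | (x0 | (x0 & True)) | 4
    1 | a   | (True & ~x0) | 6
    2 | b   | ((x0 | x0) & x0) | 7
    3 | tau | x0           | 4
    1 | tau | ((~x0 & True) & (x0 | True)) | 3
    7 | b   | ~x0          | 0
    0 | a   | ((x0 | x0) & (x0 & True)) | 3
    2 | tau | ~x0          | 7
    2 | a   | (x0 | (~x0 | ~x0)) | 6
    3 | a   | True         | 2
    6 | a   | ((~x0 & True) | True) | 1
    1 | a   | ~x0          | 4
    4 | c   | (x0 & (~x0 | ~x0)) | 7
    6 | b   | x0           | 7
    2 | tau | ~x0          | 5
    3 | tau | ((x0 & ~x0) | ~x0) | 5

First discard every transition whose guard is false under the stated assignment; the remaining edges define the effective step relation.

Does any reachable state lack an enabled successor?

Answer: DEADLOCK at state 7

Working:
Reachable = {0,1,2,3,4,6,7}
  0: a→3  a→6  [2 exit(s)]
  1: b→0  [1 exit(s)]
  2: a→6  b→7  [2 exit(s)]
  3: a→2  c→4  tau→4  [3 exit(s)]
  4: b→1  [1 exit(s)]
  6: a→1  b→2  b→7  [3 exit(s)]
  7: ∅  [no exit]
Path to 7: a·b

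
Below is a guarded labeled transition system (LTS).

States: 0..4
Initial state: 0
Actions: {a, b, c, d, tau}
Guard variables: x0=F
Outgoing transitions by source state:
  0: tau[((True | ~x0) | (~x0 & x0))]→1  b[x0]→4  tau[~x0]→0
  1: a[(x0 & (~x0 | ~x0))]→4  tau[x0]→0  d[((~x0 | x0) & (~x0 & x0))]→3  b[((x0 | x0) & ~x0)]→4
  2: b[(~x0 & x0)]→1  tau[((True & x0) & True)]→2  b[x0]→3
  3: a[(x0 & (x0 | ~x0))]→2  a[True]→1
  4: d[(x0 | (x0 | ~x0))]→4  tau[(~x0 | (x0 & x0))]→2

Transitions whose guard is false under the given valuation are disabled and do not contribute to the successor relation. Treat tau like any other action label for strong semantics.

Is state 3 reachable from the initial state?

Answer: UNREACHABLE

Trace:
5 transition(s) survive guard evaluation.
Layer 0: {0}
Layer 1: {1}  now seen {0,1}
Reachable = {0,1}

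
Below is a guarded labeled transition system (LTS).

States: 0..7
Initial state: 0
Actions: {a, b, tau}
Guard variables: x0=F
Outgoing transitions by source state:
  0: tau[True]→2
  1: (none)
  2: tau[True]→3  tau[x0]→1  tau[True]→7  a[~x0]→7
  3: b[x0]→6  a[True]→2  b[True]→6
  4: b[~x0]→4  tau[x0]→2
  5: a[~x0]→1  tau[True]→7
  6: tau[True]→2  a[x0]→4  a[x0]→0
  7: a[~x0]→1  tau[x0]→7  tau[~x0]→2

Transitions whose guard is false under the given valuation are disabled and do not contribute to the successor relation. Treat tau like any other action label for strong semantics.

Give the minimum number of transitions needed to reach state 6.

Answer: 3

Trace:
Breadth-first toward 6:
  depth 0: {0}
  depth 1: {2}
  depth 2: {3,7}
  depth 3: {1,6}
6 enters at depth 3; path tau·tau·b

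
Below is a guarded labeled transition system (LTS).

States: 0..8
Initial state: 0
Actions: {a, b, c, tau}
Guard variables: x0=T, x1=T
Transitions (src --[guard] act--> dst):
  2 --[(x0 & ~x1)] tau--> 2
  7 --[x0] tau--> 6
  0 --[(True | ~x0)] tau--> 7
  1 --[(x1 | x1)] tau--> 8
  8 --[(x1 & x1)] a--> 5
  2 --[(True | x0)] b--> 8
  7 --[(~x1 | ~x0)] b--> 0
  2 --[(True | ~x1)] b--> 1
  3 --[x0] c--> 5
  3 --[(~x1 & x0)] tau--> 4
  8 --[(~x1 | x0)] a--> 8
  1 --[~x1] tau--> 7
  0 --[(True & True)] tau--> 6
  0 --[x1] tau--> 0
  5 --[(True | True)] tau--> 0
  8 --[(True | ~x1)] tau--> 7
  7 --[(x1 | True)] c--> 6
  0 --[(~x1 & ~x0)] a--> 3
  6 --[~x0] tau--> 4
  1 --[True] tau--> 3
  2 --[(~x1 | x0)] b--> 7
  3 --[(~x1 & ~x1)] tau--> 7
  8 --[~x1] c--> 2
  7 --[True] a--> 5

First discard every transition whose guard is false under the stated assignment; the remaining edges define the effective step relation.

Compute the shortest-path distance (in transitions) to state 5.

Answer: 2

Working:
BFS to 5:
  L0 = {0}
  L1 = {6,7}
  L2 = {5}
5 enters at depth 2; path tau·a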